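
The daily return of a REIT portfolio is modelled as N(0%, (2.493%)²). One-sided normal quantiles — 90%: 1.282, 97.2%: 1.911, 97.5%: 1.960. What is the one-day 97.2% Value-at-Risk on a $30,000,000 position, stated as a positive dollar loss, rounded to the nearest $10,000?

$1,430,000

VaR = z·σ = 1.911 × 2.493% = 4.764%.
On $30,000,000: 0.04764 × $30,000,000 = $1,429,200.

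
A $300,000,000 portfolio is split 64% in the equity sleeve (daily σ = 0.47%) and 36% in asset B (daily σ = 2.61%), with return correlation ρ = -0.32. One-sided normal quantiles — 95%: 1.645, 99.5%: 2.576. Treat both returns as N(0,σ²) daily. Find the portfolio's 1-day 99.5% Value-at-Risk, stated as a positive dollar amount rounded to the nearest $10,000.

$6,880,000

σ_p² = 0.64²·0.47² + 0.36²·2.61² + 2·-0.32·0.64·0.36·0.47·2.61 = 0.7924 (%²).
σ_p = √0.7924 = 0.890%.
VaR = 2.576 × 0.890% = 2.293%; on $300,000,000 that is $6,879,000.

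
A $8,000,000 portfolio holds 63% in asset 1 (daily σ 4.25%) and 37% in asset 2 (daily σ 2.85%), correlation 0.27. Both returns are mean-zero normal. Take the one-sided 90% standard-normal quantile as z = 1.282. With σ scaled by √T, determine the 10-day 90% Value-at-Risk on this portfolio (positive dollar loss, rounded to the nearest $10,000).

σ_p = √(0.63²·4.25² + 0.37²·2.85² + 2·0.27·0.63·0.37·4.25·2.85) = 3.131%.
σ_{10d} = 3.131% × √10 = 9.901%.
VaR = 1.282 × 9.901% = 12.693%; on $8,000,000 that is $1,015,440.

$1,020,000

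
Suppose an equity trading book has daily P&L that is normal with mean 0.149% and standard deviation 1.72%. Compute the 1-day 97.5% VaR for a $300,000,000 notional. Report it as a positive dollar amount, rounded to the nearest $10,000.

$9,670,000

At 97.5% one-sided, z = 1.960.
VaR = −μ + z·σ = −(0.149%) + 1.960 × 1.72% = 3.222%.
On $300,000,000: 0.03222 × $300,000,000 = $9,666,000.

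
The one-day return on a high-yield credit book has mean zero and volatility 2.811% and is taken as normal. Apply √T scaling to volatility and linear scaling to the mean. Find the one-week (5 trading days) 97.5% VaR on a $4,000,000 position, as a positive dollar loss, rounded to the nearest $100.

$492,800

At 97.5%, z = 1.960.
σ_{5d} = 2.811% × √5 = 6.286%.
VaR = 1.960 × 6.286% = 12.321%.
On $4,000,000: 0.12321 × $4,000,000 = $492,840.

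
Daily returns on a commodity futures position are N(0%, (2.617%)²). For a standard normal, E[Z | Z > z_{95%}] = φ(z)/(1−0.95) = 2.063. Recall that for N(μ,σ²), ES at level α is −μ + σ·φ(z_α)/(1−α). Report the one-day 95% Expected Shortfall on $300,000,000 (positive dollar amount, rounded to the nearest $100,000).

ES = 2.617% × 2.063 = 5.399%.
On $300,000,000: 0.05399 × $300,000,000 = $16,197,000.

$16,200,000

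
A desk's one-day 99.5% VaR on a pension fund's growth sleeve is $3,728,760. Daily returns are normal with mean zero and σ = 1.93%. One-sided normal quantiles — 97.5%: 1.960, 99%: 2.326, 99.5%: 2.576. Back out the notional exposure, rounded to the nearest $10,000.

$75,000,000

VaR as a fraction of value: z·σ = 2.576 × 1.93% = 4.97168%.
Position = $3,728,760 / 0.0497168 = $75,000,000.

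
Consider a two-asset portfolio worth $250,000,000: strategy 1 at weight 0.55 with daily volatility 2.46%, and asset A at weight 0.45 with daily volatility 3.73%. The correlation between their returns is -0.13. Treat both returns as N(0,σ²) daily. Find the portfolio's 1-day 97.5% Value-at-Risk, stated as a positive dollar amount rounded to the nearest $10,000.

$9,870,000

σ_p² = 0.55²·2.46² + 0.45²·3.73² + 2·-0.13·0.55·0.45·2.46·3.73 = 4.0575 (%²).
σ_p = √4.0575 = 2.014%.
At 97.5%, z = 1.960.
VaR = 1.960 × 2.014% = 3.947%; on $250,000,000 that is $9,867,500.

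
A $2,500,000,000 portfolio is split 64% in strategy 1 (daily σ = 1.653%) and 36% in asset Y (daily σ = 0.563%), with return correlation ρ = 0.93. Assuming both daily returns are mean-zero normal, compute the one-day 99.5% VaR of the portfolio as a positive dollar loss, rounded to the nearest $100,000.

$80,400,000

σ_p² = 0.64²·1.653² + 0.36²·0.563² + 2·0.93·0.64·0.36·1.653·0.563 = 1.5591 (%²).
σ_p = √1.5591 = 1.249%.
At 99.5%, z = 2.576.
VaR = 2.576 × 1.249% = 3.217%; on $2,500,000,000 that is $80,425,000.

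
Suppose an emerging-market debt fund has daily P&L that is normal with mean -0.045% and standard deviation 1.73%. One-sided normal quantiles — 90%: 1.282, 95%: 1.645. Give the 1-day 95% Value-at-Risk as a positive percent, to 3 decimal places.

2.891%

VaR = −μ + z·σ = −(-0.045%) + 1.645 × 1.73% = 2.891%.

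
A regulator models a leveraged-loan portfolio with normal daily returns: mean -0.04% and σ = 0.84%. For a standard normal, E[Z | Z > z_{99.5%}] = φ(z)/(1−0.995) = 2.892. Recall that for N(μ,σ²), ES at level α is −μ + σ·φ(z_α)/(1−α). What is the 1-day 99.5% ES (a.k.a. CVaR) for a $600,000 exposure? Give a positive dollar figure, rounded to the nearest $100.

ES = −(-0.04%) + 0.84% × 2.892 = 2.469%.
On $600,000: 0.02469 × $600,000 = $14,814.

$14,800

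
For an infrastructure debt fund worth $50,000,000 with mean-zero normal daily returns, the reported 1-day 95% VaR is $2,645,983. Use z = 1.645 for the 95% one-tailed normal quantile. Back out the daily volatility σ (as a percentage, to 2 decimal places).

VaR as a fraction: $2,645,983 / $50,000,000 = 5.292%.
σ = VaR / z = 5.292% / 1.645 = 3.217%.

3.22%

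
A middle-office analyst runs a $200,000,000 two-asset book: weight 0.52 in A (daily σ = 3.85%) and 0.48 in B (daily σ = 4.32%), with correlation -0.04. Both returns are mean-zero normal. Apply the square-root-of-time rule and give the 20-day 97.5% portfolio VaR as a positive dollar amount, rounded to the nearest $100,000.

σ_p = √(0.52²·3.85² + 0.48²·4.32² + 2·-0.04·0.52·0.48·3.85·4.32) = 2.824%.
σ_{20d} = 2.824% × √20 = 12.629%.
z(97.5%) = 1.960.
VaR = 1.960 × 12.629% = 24.753%; on $200,000,000 that is $49,506,000.

$49,500,000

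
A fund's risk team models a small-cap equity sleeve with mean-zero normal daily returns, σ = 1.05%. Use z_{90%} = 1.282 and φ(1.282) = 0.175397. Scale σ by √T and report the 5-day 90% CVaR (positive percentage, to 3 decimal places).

σ_{5d} = 1.05% × √5 = 2.348%.
ES multiplier = φ(z)/(1−α) = 0.175397/0.1 = 1.754.
ES = 2.348% × 1.754 = 4.118%.

4.118%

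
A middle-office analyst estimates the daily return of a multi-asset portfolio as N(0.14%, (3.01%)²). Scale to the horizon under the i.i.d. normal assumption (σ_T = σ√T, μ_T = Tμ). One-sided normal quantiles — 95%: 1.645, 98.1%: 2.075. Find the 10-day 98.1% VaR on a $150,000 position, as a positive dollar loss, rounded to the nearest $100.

σ_{10d} = 3.01% × √10 = 9.518%; μ_{10d} = 10 × 0.14% = 1.400%.
VaR = −(1.400%) + 2.075 × 9.518% = 18.350%.
On $150,000: 0.18350 × $150,000 = $27,525.

$27,500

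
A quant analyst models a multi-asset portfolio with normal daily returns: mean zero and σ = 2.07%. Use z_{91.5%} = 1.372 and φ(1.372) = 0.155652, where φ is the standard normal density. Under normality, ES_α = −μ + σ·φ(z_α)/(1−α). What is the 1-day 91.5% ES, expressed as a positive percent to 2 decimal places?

3.79%

Tail multiplier: φ(z)/(1−α) = 0.155652 / 0.085 = 1.831.
ES = 2.07% × 1.831 = 3.790%.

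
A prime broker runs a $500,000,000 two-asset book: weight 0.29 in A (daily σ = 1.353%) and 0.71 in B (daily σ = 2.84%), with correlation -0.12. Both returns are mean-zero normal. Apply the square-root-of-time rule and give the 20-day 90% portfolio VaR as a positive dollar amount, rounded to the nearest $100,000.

σ_p = √(0.29²·1.353² + 0.71²·2.84² + 2·-0.12·0.29·0.71·1.353·2.84) = 2.007%.
σ_{20d} = 2.007% × √20 = 8.976%.
z(90%) = 1.282.
VaR = 1.282 × 8.976% = 11.507%; on $500,000,000 that is $57,535,000.

$57,500,000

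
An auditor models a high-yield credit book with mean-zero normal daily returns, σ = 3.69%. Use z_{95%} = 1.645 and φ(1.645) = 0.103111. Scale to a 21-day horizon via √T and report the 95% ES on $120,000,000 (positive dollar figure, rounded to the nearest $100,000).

σ_{21d} = 3.69% × √21 = 16.910%.
ES multiplier = φ(z)/(1−α) = 0.103111/0.05 = 2.062.
ES = 16.910% × 2.062 = 34.868%; on $120,000,000: $41,841,600.

$41,800,000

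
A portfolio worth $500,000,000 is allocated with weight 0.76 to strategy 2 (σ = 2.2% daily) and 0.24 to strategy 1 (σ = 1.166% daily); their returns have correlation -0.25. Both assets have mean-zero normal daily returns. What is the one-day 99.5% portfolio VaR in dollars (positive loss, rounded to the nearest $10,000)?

σ_p² = 0.76²·2.2² + 0.24²·1.166² + 2·-0.25·0.76·0.24·2.2·1.166 = 2.6399 (%²).
σ_p = √2.6399 = 1.625%.
At 99.5%, z = 2.576.
VaR = 2.576 × 1.625% = 4.186%; on $500,000,000 that is $20,930,000.

$20,930,000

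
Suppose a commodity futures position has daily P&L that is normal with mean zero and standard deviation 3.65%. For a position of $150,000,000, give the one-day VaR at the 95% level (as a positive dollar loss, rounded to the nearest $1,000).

At 95% one-sided, z = 1.645.
VaR = z·σ = 1.645 × 3.65% = 6.004%.
On $150,000,000: 0.06004 × $150,000,000 = $9,006,000.

$9,006,000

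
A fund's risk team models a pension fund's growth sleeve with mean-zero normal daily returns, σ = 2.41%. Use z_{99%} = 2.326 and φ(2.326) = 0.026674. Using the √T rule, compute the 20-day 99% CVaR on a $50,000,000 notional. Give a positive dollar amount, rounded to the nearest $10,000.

σ_{20d} = 2.41% × √20 = 10.778%.
ES multiplier = φ(z)/(1−α) = 0.026674/0.01 = 2.667.
ES = 10.778% × 2.667 = 28.745%; on $50,000,000: $14,372,500.

$14,370,000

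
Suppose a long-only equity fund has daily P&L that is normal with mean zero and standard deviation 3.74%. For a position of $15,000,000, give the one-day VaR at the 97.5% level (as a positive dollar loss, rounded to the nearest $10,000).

$1,100,000

At 97.5% one-sided, z = 1.960.
VaR = z·σ = 1.960 × 3.74% = 7.330%.
On $15,000,000: 0.07330 × $15,000,000 = $1,099,500.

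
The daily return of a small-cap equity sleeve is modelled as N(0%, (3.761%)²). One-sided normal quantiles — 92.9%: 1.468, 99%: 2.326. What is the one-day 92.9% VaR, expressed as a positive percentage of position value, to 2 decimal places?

5.52%

VaR = z·σ = 1.468 × 3.761% = 5.521%.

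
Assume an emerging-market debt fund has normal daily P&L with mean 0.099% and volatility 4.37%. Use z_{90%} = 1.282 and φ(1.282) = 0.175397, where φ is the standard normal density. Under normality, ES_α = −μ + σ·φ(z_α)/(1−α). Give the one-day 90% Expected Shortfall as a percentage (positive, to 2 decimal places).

Tail multiplier: φ(z)/(1−α) = 0.175397 / 0.1 = 1.754.
ES = −(0.099%) + 4.37% × 1.754 = 7.566%.

7.57%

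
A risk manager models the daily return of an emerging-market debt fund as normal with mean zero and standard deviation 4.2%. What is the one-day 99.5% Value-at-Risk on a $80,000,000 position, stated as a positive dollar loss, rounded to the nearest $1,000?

At 99.5% one-sided, z = 2.576.
VaR = z·σ = 2.576 × 4.2% = 10.819%.
On $80,000,000: 0.10819 × $80,000,000 = $8,655,200.

$8,655,000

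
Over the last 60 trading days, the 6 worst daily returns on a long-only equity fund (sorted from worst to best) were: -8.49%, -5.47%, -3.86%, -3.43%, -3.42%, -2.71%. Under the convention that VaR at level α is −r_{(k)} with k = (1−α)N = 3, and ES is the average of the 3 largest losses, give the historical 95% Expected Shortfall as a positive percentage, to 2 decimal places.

5.94%

The 3 worst returns sum to -17.82%.
ES = −(-17.82%) / 3 = 5.94%.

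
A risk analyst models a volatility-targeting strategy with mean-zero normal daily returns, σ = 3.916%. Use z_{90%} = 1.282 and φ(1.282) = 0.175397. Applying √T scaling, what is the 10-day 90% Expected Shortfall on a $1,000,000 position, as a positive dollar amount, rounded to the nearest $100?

σ_{10d} = 3.916% × √10 = 12.383%.
ES multiplier = φ(z)/(1−α) = 0.175397/0.1 = 1.754.
ES = 12.383% × 1.754 = 21.720%; on $1,000,000: $217,200.

$217,200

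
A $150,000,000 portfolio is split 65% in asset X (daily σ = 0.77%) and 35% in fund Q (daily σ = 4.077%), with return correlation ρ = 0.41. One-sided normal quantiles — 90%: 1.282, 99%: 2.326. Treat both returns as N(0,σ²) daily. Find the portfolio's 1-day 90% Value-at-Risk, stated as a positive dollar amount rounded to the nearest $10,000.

$3,260,000

σ_p² = 0.65²·0.77² + 0.35²·4.077² + 2·0.41·0.65·0.35·0.77·4.077 = 2.8723 (%²).
σ_p = √2.8723 = 1.695%.
VaR = 1.282 × 1.695% = 2.173%; on $150,000,000 that is $3,259,500.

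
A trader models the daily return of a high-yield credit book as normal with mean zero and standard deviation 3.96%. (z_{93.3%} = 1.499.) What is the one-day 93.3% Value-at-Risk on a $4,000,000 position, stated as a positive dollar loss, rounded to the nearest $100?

$237,400

VaR = z·σ = 1.499 × 3.96% = 5.936%.
On $4,000,000: 0.05936 × $4,000,000 = $237,440.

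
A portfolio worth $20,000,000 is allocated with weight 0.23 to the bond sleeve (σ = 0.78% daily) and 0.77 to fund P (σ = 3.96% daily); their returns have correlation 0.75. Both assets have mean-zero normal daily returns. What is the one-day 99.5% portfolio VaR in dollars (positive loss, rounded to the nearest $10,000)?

$1,640,000

σ_p² = 0.23²·0.78² + 0.77²·3.96² + 2·0.75·0.23·0.77·0.78·3.96 = 10.1503 (%²).
σ_p = √10.1503 = 3.186%.
At 99.5%, z = 2.576.
VaR = 2.576 × 3.186% = 8.207%; on $20,000,000 that is $1,641,400.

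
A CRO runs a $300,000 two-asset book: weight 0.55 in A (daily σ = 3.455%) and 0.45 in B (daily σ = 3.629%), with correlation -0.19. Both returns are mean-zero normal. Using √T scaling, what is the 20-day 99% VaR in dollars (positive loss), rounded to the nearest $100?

σ_p = √(0.55²·3.455² + 0.45²·3.629² + 2·-0.19·0.55·0.45·3.455·3.629) = 2.258%.
σ_{20d} = 2.258% × √20 = 10.098%.
z(99%) = 2.326.
VaR = 2.326 × 10.098% = 23.488%; on $300,000 that is $70,464.

$70,500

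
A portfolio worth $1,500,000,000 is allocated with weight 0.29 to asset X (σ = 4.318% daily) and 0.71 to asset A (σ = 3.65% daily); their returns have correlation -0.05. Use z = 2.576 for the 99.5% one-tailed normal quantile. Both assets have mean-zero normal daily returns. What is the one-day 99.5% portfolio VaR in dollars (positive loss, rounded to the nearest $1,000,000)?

σ_p² = 0.29²·4.318² + 0.71²·3.65² + 2·-0.05·0.29·0.71·4.318·3.65 = 7.9594 (%²).
σ_p = √7.9594 = 2.821%.
VaR = 2.576 × 2.821% = 7.267%; on $1,500,000,000 that is $109,005,000.

$109,000,000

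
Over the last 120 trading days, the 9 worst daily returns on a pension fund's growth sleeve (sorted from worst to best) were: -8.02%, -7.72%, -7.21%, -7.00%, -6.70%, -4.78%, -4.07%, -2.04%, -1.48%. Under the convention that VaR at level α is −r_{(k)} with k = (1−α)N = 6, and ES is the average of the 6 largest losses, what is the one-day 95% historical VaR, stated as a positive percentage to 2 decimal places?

4.78%

k = 6; the 6th lowest return is -4.78%, so VaR = 4.78%.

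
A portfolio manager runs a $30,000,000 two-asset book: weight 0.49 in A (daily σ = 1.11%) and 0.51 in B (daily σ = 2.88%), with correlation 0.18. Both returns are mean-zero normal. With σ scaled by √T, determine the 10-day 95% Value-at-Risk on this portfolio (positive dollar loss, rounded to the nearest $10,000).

σ_p = √(0.49²·1.11² + 0.51²·2.88² + 2·0.18·0.49·0.51·1.11·2.88) = 1.656%.
σ_{10d} = 1.656% × √10 = 5.237%.
z(95%) = 1.645.
VaR = 1.645 × 5.237% = 8.615%; on $30,000,000 that is $2,584,500.

$2,580,000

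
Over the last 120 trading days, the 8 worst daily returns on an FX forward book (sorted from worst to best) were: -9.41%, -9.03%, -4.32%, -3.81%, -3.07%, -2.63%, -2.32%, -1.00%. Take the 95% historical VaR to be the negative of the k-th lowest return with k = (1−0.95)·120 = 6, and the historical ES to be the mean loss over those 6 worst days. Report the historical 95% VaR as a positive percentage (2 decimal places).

k = 6; the 6th lowest return is -2.63%, so VaR = 2.63%.

2.63%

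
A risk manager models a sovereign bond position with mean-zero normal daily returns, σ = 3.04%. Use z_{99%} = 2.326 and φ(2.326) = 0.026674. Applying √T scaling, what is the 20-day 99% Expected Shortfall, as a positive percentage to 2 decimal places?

36.26%

σ_{20d} = 3.04% × √20 = 13.595%.
ES multiplier = φ(z)/(1−α) = 0.026674/0.01 = 2.667.
ES = 13.595% × 2.667 = 36.258%.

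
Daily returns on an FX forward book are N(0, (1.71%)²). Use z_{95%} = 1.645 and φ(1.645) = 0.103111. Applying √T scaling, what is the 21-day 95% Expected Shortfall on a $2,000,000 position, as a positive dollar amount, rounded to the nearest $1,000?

σ_{21d} = 1.71% × √21 = 7.836%.
ES multiplier = φ(z)/(1−α) = 0.103111/0.05 = 2.062.
ES = 7.836% × 2.062 = 16.158%; on $2,000,000: $323,160.

$323,000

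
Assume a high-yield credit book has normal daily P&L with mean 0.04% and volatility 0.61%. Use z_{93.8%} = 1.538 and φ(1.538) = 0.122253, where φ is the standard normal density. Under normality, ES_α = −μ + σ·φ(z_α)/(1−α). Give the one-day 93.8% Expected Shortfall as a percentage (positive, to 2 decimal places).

1.16%

Tail multiplier: φ(z)/(1−α) = 0.122253 / 0.062 = 1.972.
ES = −(0.04%) + 0.61% × 1.972 = 1.163%.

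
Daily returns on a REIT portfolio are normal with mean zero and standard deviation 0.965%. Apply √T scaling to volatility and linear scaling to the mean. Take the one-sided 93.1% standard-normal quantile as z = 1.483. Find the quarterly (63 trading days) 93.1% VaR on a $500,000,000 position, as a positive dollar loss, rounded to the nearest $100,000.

σ_{63d} = 0.965% × √63 = 7.659%.
VaR = 1.483 × 7.659% = 11.358%.
On $500,000,000: 0.11358 × $500,000,000 = $56,790,000.

$56,800,000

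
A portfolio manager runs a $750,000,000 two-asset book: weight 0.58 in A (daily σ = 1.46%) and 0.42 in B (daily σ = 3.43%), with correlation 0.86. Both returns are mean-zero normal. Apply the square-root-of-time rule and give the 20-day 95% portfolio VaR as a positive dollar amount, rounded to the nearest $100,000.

σ_p = √(0.58²·1.46² + 0.42²·3.43² + 2·0.86·0.58·0.42·1.46·3.43) = 2.211%.
σ_{20d} = 2.211% × √20 = 9.888%.
z(95%) = 1.645.
VaR = 1.645 × 9.888% = 16.266%; on $750,000,000 that is $121,995,000.

$122,000,000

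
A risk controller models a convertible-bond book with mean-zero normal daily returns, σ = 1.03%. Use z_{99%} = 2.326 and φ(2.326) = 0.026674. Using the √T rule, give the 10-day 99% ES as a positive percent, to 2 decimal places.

8.69%

σ_{10d} = 1.03% × √10 = 3.257%.
ES multiplier = φ(z)/(1−α) = 0.026674/0.01 = 2.667.
ES = 3.257% × 2.667 = 8.686%.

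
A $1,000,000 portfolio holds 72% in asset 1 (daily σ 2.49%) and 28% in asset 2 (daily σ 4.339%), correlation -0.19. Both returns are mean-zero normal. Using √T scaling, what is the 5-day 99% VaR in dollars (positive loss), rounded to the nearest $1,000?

$102,000

σ_p = √(0.72²·2.49² + 0.28²·4.339² + 2·-0.19·0.72·0.28·2.49·4.339) = 1.965%.
σ_{5d} = 1.965% × √5 = 4.394%.
z(99%) = 2.326.
VaR = 2.326 × 4.394% = 10.220%; on $1,000,000 that is $102,200.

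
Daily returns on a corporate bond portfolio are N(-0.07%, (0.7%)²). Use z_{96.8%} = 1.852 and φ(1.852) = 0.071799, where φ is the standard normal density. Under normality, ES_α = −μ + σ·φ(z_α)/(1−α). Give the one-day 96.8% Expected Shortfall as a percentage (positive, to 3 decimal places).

1.641%

Tail multiplier: φ(z)/(1−α) = 0.071799 / 0.032 = 2.244.
ES = −(-0.07%) + 0.7% × 2.244 = 1.641%.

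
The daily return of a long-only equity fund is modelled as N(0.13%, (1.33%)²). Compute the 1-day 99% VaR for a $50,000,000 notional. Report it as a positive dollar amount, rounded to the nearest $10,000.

At 99% one-sided, z = 2.326.
VaR = −μ + z·σ = −(0.13%) + 2.326 × 1.33% = 2.964%.
On $50,000,000: 0.02964 × $50,000,000 = $1,482,000.

$1,480,000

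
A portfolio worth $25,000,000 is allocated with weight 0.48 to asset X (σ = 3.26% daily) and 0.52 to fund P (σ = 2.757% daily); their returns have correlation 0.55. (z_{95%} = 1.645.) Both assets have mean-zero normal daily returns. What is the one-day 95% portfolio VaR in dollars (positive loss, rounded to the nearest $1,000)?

$1,086,000

σ_p² = 0.48²·3.26² + 0.52²·2.757² + 2·0.55·0.48·0.52·3.26·2.757 = 6.9716 (%²).
σ_p = √6.9716 = 2.640%.
VaR = 1.645 × 2.640% = 4.343%; on $25,000,000 that is $1,085,750.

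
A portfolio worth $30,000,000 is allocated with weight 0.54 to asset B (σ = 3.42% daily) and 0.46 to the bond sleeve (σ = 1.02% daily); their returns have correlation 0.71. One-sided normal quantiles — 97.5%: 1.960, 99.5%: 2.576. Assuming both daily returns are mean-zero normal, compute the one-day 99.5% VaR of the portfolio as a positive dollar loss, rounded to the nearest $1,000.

$1,704,000

σ_p² = 0.54²·3.42² + 0.46²·1.02² + 2·0.71·0.54·0.46·3.42·1.02 = 4.8613 (%²).
σ_p = √4.8613 = 2.205%.
VaR = 2.576 × 2.205% = 5.680%; on $30,000,000 that is $1,704,000.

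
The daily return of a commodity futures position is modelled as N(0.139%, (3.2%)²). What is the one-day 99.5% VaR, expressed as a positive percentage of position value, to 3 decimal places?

8.104%

At 99.5% one-sided, z = 2.576.
VaR = −μ + z·σ = −(0.139%) + 2.576 × 3.2% = 8.104%.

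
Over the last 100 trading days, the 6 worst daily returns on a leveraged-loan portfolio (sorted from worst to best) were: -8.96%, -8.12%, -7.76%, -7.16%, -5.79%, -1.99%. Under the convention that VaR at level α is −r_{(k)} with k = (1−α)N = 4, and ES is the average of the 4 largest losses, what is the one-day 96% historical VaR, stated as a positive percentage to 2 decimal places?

7.16%

k = 4; the 4th lowest return is -7.16%, so VaR = 7.16%.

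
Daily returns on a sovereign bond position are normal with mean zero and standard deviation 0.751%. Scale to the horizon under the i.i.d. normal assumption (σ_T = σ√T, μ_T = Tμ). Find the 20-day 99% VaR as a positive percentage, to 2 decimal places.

7.81%

At 99%, z = 2.326.
σ_{20d} = 0.751% × √20 = 3.359%.
VaR = 2.326 × 3.359% = 7.813%.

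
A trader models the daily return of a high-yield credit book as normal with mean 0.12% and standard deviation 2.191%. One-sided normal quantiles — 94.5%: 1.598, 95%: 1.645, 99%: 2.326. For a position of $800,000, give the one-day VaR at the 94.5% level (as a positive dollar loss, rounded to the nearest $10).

VaR = −μ + z·σ = −(0.12%) + 1.598 × 2.191% = 3.381%.
On $800,000: 0.03381 × $800,000 = $27,048.

$27,050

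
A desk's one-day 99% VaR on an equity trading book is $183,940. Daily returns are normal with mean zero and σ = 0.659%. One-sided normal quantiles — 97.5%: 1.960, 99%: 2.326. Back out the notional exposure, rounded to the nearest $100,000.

$12,000,000

VaR as a fraction of value: z·σ = 2.326 × 0.659% = 1.53283%.
Position = $183,940 / 0.0153283 = $11,999,995.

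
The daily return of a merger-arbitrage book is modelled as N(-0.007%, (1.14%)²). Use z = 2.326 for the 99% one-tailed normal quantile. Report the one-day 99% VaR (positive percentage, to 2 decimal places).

2.66%

VaR = −μ + z·σ = −(-0.007%) + 2.326 × 1.14% = 2.659%.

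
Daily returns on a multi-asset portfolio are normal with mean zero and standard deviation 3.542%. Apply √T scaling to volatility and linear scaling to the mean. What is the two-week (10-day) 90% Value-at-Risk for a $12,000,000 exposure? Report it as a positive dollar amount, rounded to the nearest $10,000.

At 90%, z = 1.282.
σ_{10d} = 3.542% × √10 = 11.201%.
VaR = 1.282 × 11.201% = 14.360%.
On $12,000,000: 0.14360 × $12,000,000 = $1,723,200.

$1,720,000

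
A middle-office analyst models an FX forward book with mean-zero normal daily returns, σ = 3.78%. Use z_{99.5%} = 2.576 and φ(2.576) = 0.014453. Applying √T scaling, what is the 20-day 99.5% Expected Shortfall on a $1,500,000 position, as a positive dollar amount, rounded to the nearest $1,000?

σ_{20d} = 3.78% × √20 = 16.905%.
ES multiplier = φ(z)/(1−α) = 0.014453/0.005 = 2.891.
ES = 16.905% × 2.891 = 48.872%; on $1,500,000: $733,080.

$733,000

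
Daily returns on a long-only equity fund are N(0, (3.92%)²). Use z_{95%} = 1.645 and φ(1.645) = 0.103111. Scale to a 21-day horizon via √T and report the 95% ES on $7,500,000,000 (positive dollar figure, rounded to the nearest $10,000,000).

$2,780,000,000

σ_{21d} = 3.92% × √21 = 17.964%.
ES multiplier = φ(z)/(1−α) = 0.103111/0.05 = 2.062.
ES = 17.964% × 2.062 = 37.042%; on $7,500,000,000: $2,778,150,000.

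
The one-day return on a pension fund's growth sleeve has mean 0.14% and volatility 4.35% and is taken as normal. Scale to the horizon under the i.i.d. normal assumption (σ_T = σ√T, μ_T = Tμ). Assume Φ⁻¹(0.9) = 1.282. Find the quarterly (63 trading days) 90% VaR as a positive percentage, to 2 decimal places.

σ_{63d} = 4.35% × √63 = 34.527%; μ_{63d} = 63 × 0.14% = 8.820%.
VaR = −(8.820%) + 1.282 × 34.527% = 35.444%.

35.44%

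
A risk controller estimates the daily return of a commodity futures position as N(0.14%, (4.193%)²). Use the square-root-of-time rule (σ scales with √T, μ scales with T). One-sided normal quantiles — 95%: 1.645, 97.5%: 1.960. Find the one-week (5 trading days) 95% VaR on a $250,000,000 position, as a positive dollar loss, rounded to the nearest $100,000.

σ_{5d} = 4.193% × √5 = 9.376%; μ_{5d} = 5 × 0.14% = 0.700%.
VaR = −(0.700%) + 1.645 × 9.376% = 14.724%.
On $250,000,000: 0.14724 × $250,000,000 = $36,810,000.

$36,800,000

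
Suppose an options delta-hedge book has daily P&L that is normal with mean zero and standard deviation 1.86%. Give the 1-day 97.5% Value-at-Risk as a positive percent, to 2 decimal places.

3.65%

At 97.5% one-sided, z = 1.960.
VaR = z·σ = 1.960 × 1.86% = 3.646%.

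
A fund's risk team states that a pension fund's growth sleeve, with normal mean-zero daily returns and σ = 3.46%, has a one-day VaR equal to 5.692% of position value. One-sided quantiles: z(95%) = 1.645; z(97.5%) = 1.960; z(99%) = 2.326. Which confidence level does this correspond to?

Implied z = VaR/σ = 5.692 / 3.46 = 1.645.
This matches z(95%) = 1.645.

95%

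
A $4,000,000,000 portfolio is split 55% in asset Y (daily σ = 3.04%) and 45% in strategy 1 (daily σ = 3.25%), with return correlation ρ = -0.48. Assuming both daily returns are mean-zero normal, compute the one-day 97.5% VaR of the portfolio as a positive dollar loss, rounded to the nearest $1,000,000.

σ_p² = 0.55²·3.04² + 0.45²·3.25² + 2·-0.48·0.55·0.45·3.04·3.25 = 2.5870 (%²).
σ_p = √2.5870 = 1.608%.
At 97.5%, z = 1.960.
VaR = 1.960 × 1.608% = 3.152%; on $4,000,000,000 that is $126,080,000.

$126,000,000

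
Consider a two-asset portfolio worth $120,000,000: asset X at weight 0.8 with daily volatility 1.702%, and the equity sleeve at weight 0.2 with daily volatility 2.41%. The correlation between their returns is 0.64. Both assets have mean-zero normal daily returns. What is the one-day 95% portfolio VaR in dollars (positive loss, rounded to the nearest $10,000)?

σ_p² = 0.8²·1.702² + 0.2²·2.41² + 2·0.64·0.8·0.2·1.702·2.41 = 2.9263 (%²).
σ_p = √2.9263 = 1.711%.
At 95%, z = 1.645.
VaR = 1.645 × 1.711% = 2.815%; on $120,000,000 that is $3,378,000.

$3,380,000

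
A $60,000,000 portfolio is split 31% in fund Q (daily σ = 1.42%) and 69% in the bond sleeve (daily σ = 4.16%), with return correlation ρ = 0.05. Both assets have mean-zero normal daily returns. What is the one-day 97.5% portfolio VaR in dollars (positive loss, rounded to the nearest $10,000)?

$3,440,000

σ_p² = 0.31²·1.42² + 0.69²·4.16² + 2·0.05·0.31·0.69·1.42·4.16 = 8.5593 (%²).
σ_p = √8.5593 = 2.926%.
At 97.5%, z = 1.960.
VaR = 1.960 × 2.926% = 5.735%; on $60,000,000 that is $3,441,000.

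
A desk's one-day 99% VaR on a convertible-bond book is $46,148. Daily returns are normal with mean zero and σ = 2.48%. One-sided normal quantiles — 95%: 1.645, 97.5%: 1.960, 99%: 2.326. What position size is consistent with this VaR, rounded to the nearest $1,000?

VaR as a fraction of value: z·σ = 2.326 × 2.48% = 5.76848%.
Position = $46,148 / 0.0576848 = $800,003.

$800,000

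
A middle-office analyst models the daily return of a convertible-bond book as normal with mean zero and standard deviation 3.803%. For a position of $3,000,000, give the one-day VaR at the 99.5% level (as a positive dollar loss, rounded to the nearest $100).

$293,900

At 99.5% one-sided, z = 2.576.
VaR = z·σ = 2.576 × 3.803% = 9.797%.
On $3,000,000: 0.09797 × $3,000,000 = $293,910.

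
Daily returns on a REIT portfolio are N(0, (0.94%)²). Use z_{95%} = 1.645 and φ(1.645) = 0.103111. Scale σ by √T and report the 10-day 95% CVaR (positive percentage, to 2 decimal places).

σ_{10d} = 0.94% × √10 = 2.973%.
ES multiplier = φ(z)/(1−α) = 0.103111/0.05 = 2.062.
ES = 2.973% × 2.062 = 6.130%.

6.13%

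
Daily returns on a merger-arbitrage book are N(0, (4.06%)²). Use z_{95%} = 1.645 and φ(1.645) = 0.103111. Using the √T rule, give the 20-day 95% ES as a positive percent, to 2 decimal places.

37.44%

σ_{20d} = 4.06% × √20 = 18.157%.
ES multiplier = φ(z)/(1−α) = 0.103111/0.05 = 2.062.
ES = 18.157% × 2.062 = 37.440%.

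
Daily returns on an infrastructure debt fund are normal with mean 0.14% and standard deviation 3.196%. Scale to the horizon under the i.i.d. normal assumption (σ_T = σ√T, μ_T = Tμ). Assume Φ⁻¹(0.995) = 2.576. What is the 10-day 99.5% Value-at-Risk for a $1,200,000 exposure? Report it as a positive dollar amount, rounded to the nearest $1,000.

σ_{10d} = 3.196% × √10 = 10.107%; μ_{10d} = 10 × 0.14% = 1.400%.
VaR = −(1.400%) + 2.576 × 10.107% = 24.636%.
On $1,200,000: 0.24636 × $1,200,000 = $295,632.

$296,000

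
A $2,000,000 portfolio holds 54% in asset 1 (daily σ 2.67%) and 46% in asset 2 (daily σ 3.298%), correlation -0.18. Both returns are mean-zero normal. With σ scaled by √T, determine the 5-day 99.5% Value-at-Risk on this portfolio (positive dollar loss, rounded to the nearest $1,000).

$218,000

σ_p = √(0.54²·2.67² + 0.46²·3.298² + 2·-0.18·0.54·0.46·2.67·3.298) = 1.895%.
σ_{5d} = 1.895% × √5 = 4.237%.
z(99.5%) = 2.576.
VaR = 2.576 × 4.237% = 10.915%; on $2,000,000 that is $218,300.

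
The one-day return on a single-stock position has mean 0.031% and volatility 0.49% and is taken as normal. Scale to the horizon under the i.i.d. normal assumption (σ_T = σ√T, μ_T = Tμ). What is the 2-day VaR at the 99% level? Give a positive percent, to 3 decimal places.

At 99%, z = 2.326.
σ_{2d} = 0.49% × √2 = 0.693%; μ_{2d} = 2 × 0.031% = 0.062%.
VaR = −(0.062%) + 2.326 × 0.693% = 1.550%.

1.550%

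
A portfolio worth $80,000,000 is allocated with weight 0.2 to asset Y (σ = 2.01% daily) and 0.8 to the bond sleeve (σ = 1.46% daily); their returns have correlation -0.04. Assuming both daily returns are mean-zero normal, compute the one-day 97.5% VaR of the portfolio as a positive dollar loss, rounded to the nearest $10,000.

$1,910,000

σ_p² = 0.2²·2.01² + 0.8²·1.46² + 2·-0.04·0.2·0.8·2.01·1.46 = 1.4883 (%²).
σ_p = √1.4883 = 1.220%.
At 97.5%, z = 1.960.
VaR = 1.960 × 1.220% = 2.391%; on $80,000,000 that is $1,912,800.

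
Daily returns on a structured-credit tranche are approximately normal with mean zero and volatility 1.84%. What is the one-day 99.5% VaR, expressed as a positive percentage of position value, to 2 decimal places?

4.74%

At 99.5% one-sided, z = 2.576.
VaR = z·σ = 2.576 × 1.84% = 4.740%.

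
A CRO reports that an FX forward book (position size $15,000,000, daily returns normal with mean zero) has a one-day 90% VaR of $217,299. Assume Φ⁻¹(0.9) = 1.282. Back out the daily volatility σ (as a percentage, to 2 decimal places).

VaR as a fraction: $217,299 / $15,000,000 = 1.449%.
σ = VaR / z = 1.449% / 1.282 = 1.130%.

1.13%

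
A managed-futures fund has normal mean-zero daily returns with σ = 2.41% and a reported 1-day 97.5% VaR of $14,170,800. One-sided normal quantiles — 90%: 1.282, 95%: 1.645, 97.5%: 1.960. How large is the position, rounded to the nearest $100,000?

VaR as a fraction of value: z·σ = 1.960 × 2.41% = 4.7236%.
Position = $14,170,800 / 0.047236 = $300,000,000.

$300,000,000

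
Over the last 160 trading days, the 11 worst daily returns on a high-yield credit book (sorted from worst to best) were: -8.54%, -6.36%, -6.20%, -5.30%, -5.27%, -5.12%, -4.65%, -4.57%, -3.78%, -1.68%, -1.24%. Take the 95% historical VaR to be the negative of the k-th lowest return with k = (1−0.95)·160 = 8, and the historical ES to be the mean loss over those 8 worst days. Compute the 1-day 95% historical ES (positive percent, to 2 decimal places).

The 8 worst returns sum to -46.01%.
ES = −(-46.01%) / 8 = 5.75125% ≈ 5.75%.

5.75%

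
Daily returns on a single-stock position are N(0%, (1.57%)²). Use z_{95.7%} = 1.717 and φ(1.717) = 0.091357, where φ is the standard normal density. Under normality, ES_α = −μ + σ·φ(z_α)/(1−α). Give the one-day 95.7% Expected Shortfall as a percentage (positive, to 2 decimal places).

Tail multiplier: φ(z)/(1−α) = 0.091357 / 0.043 = 2.125.
ES = 1.57% × 2.125 = 3.336%.

3.34%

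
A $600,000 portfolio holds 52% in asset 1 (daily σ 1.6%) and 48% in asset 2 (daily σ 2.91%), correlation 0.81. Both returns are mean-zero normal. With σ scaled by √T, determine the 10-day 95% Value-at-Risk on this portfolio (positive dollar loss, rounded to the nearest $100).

$66,400

σ_p = √(0.52²·1.6² + 0.48²·2.91² + 2·0.81·0.52·0.48·1.6·2.91) = 2.127%.
σ_{10d} = 2.127% × √10 = 6.726%.
z(95%) = 1.645.
VaR = 1.645 × 6.726% = 11.064%; on $600,000 that is $66,384.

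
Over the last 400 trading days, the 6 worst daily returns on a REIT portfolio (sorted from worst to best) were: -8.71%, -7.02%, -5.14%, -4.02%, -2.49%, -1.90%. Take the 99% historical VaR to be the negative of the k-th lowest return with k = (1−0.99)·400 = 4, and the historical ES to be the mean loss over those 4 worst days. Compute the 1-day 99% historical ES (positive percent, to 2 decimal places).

6.22%

The 4 worst returns sum to -24.89%.
ES = −(-24.89%) / 4 = 6.2225% ≈ 6.22%.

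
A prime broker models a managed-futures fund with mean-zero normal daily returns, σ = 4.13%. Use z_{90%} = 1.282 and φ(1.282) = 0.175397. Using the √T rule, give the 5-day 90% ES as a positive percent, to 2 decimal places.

16.20%

σ_{5d} = 4.13% × √5 = 9.235%.
ES multiplier = φ(z)/(1−α) = 0.175397/0.1 = 1.754.
ES = 9.235% × 1.754 = 16.198%.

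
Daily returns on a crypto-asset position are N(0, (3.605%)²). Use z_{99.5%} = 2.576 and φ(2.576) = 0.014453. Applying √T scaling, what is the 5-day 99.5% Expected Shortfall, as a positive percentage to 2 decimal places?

23.30%

σ_{5d} = 3.605% × √5 = 8.061%.
ES multiplier = φ(z)/(1−α) = 0.014453/0.005 = 2.891.
ES = 8.061% × 2.891 = 23.304%.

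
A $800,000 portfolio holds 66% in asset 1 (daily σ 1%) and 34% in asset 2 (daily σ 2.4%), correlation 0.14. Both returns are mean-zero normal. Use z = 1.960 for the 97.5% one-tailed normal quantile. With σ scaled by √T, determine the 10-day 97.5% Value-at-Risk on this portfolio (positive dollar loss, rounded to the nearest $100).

$55,500

σ_p = √(0.66²·1² + 0.34²·2.4² + 2·0.14·0.66·0.34·1·2.4) = 1.119%.
σ_{10d} = 1.119% × √10 = 3.539%.
VaR = 1.960 × 3.539% = 6.936%; on $800,000 that is $55,488.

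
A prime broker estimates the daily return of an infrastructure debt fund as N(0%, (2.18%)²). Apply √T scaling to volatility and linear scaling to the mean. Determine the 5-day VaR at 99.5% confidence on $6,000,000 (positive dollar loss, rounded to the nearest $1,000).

At 99.5%, z = 2.576.
σ_{5d} = 2.18% × √5 = 4.875%.
VaR = 2.576 × 4.875% = 12.558%.
On $6,000,000: 0.12558 × $6,000,000 = $753,480.

$753,000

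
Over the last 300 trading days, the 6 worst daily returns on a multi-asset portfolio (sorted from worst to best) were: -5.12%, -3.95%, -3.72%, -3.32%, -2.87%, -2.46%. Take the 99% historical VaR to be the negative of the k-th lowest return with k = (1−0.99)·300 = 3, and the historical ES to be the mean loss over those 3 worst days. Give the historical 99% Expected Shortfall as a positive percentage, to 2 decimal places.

The 3 worst returns sum to -12.79%.
ES = −(-12.79%) / 3 = 4.2633…% ≈ 4.26%.

4.26%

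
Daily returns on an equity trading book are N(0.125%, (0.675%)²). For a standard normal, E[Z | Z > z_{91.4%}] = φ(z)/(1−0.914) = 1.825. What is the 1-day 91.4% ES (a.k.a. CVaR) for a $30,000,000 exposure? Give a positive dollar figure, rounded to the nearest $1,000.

ES = −(0.125%) + 0.675% × 1.825 = 1.107%.
On $30,000,000: 0.01107 × $30,000,000 = $332,100.

$332,000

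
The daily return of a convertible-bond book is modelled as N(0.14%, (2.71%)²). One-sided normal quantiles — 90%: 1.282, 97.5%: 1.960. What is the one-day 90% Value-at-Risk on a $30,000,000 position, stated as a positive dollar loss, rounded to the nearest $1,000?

$1,000,000

VaR = −μ + z·σ = −(0.14%) + 1.282 × 2.71% = 3.334%.
On $30,000,000: 0.03334 × $30,000,000 = $1,000,200.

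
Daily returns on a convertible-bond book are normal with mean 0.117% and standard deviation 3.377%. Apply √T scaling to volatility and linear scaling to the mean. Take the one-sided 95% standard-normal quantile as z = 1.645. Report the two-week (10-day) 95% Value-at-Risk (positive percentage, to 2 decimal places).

σ_{10d} = 3.377% × √10 = 10.679%; μ_{10d} = 10 × 0.117% = 1.170%.
VaR = −(1.170%) + 1.645 × 10.679% = 16.397%.

16.40%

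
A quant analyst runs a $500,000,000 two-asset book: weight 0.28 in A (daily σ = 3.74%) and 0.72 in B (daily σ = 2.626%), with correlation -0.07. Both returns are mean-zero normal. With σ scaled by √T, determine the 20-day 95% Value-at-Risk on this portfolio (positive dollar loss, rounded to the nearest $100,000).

σ_p = √(0.28²·3.74² + 0.72²·2.626² + 2·-0.07·0.28·0.72·3.74·2.626) = 2.096%.
σ_{20d} = 2.096% × √20 = 9.374%.
z(95%) = 1.645.
VaR = 1.645 × 9.374% = 15.420%; on $500,000,000 that is $77,100,000.

$77,100,000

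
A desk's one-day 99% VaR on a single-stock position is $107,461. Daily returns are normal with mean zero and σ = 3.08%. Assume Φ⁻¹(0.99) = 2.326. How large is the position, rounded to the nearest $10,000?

$1,500,000

VaR as a fraction of value: z·σ = 2.326 × 3.08% = 7.16408%.
Position = $107,461 / 0.0716408 = $1,499,997.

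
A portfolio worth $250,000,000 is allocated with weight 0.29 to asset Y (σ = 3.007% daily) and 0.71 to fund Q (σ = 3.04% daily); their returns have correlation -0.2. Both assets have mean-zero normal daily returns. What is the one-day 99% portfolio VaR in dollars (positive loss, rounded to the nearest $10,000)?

σ_p² = 0.29²·3.007² + 0.71²·3.04² + 2·-0.2·0.29·0.71·3.007·3.04 = 4.6663 (%²).
σ_p = √4.6663 = 2.160%.
At 99%, z = 2.326.
VaR = 2.326 × 2.160% = 5.024%; on $250,000,000 that is $12,560,000.

$12,560,000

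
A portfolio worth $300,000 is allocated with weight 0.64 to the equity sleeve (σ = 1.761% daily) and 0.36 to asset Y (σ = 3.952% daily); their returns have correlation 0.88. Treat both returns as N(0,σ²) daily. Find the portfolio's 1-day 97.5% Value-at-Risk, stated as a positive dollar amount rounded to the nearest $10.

σ_p² = 0.64²·1.761² + 0.36²·3.952² + 2·0.88·0.64·0.36·1.761·3.952 = 6.1164 (%²).
σ_p = √6.1164 = 2.473%.
At 97.5%, z = 1.960.
VaR = 1.960 × 2.473% = 4.847%; on $300,000 that is $14,541.

$14,540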